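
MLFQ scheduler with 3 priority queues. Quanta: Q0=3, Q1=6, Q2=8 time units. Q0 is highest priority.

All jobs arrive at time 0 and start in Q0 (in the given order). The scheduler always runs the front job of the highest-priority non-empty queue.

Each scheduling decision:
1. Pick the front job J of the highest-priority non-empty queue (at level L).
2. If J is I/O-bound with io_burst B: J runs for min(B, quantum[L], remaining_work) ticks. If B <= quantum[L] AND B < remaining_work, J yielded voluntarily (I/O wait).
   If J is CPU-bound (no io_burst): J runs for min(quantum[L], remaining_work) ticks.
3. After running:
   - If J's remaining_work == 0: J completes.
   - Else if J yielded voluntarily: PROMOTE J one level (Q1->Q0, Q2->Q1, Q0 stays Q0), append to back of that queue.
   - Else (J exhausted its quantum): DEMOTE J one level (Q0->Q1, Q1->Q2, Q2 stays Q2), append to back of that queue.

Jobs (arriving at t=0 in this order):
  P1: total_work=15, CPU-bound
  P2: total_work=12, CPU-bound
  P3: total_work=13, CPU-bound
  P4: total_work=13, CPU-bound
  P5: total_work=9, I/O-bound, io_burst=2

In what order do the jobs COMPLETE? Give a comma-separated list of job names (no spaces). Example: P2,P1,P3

t=0-3: P1@Q0 runs 3, rem=12, quantum used, demote→Q1. Q0=[P2,P3,P4,P5] Q1=[P1] Q2=[]
t=3-6: P2@Q0 runs 3, rem=9, quantum used, demote→Q1. Q0=[P3,P4,P5] Q1=[P1,P2] Q2=[]
t=6-9: P3@Q0 runs 3, rem=10, quantum used, demote→Q1. Q0=[P4,P5] Q1=[P1,P2,P3] Q2=[]
t=9-12: P4@Q0 runs 3, rem=10, quantum used, demote→Q1. Q0=[P5] Q1=[P1,P2,P3,P4] Q2=[]
t=12-14: P5@Q0 runs 2, rem=7, I/O yield, promote→Q0. Q0=[P5] Q1=[P1,P2,P3,P4] Q2=[]
t=14-16: P5@Q0 runs 2, rem=5, I/O yield, promote→Q0. Q0=[P5] Q1=[P1,P2,P3,P4] Q2=[]
t=16-18: P5@Q0 runs 2, rem=3, I/O yield, promote→Q0. Q0=[P5] Q1=[P1,P2,P3,P4] Q2=[]
t=18-20: P5@Q0 runs 2, rem=1, I/O yield, promote→Q0. Q0=[P5] Q1=[P1,P2,P3,P4] Q2=[]
t=20-21: P5@Q0 runs 1, rem=0, completes. Q0=[] Q1=[P1,P2,P3,P4] Q2=[]
t=21-27: P1@Q1 runs 6, rem=6, quantum used, demote→Q2. Q0=[] Q1=[P2,P3,P4] Q2=[P1]
t=27-33: P2@Q1 runs 6, rem=3, quantum used, demote→Q2. Q0=[] Q1=[P3,P4] Q2=[P1,P2]
t=33-39: P3@Q1 runs 6, rem=4, quantum used, demote→Q2. Q0=[] Q1=[P4] Q2=[P1,P2,P3]
t=39-45: P4@Q1 runs 6, rem=4, quantum used, demote→Q2. Q0=[] Q1=[] Q2=[P1,P2,P3,P4]
t=45-51: P1@Q2 runs 6, rem=0, completes. Q0=[] Q1=[] Q2=[P2,P3,P4]
t=51-54: P2@Q2 runs 3, rem=0, completes. Q0=[] Q1=[] Q2=[P3,P4]
t=54-58: P3@Q2 runs 4, rem=0, completes. Q0=[] Q1=[] Q2=[P4]
t=58-62: P4@Q2 runs 4, rem=0, completes. Q0=[] Q1=[] Q2=[]

Answer: P5,P1,P2,P3,P4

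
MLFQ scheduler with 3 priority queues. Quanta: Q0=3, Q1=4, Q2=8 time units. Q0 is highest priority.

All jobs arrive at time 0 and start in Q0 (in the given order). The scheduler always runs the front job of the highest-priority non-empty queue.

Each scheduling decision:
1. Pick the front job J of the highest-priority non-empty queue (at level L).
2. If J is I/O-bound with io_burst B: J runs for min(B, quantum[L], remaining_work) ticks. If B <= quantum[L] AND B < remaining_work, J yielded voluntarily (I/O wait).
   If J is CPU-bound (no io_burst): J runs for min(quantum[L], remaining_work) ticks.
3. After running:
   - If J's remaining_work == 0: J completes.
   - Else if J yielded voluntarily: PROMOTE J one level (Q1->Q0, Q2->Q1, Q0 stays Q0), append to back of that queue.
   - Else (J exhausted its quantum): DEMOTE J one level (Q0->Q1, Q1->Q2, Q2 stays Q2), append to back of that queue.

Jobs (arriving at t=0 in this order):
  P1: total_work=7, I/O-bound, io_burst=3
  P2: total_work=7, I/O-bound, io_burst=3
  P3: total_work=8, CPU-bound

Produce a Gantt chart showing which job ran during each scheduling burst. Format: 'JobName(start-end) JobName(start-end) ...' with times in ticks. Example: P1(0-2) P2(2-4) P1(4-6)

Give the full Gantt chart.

Answer: P1(0-3) P2(3-6) P3(6-9) P1(9-12) P2(12-15) P1(15-16) P2(16-17) P3(17-21) P3(21-22)

Derivation:
t=0-3: P1@Q0 runs 3, rem=4, I/O yield, promote→Q0. Q0=[P2,P3,P1] Q1=[] Q2=[]
t=3-6: P2@Q0 runs 3, rem=4, I/O yield, promote→Q0. Q0=[P3,P1,P2] Q1=[] Q2=[]
t=6-9: P3@Q0 runs 3, rem=5, quantum used, demote→Q1. Q0=[P1,P2] Q1=[P3] Q2=[]
t=9-12: P1@Q0 runs 3, rem=1, I/O yield, promote→Q0. Q0=[P2,P1] Q1=[P3] Q2=[]
t=12-15: P2@Q0 runs 3, rem=1, I/O yield, promote→Q0. Q0=[P1,P2] Q1=[P3] Q2=[]
t=15-16: P1@Q0 runs 1, rem=0, completes. Q0=[P2] Q1=[P3] Q2=[]
t=16-17: P2@Q0 runs 1, rem=0, completes. Q0=[] Q1=[P3] Q2=[]
t=17-21: P3@Q1 runs 4, rem=1, quantum used, demote→Q2. Q0=[] Q1=[] Q2=[P3]
t=21-22: P3@Q2 runs 1, rem=0, completes. Q0=[] Q1=[] Q2=[]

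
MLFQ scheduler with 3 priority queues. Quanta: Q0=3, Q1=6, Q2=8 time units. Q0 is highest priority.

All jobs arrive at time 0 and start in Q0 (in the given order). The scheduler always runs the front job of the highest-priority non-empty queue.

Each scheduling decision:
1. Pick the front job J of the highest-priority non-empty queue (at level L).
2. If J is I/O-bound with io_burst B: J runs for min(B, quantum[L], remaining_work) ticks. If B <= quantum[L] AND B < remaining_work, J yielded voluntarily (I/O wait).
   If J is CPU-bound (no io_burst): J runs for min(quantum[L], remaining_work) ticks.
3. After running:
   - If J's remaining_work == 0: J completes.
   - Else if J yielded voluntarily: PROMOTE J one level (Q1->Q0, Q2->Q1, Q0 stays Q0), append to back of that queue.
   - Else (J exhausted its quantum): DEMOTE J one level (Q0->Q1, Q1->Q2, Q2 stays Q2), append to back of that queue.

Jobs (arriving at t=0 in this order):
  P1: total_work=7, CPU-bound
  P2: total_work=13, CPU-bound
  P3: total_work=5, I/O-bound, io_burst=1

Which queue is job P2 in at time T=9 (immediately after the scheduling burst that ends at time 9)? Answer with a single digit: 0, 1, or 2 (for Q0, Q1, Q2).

Answer: 1

Derivation:
t=0-3: P1@Q0 runs 3, rem=4, quantum used, demote→Q1. Q0=[P2,P3] Q1=[P1] Q2=[]
t=3-6: P2@Q0 runs 3, rem=10, quantum used, demote→Q1. Q0=[P3] Q1=[P1,P2] Q2=[]
t=6-7: P3@Q0 runs 1, rem=4, I/O yield, promote→Q0. Q0=[P3] Q1=[P1,P2] Q2=[]
t=7-8: P3@Q0 runs 1, rem=3, I/O yield, promote→Q0. Q0=[P3] Q1=[P1,P2] Q2=[]
t=8-9: P3@Q0 runs 1, rem=2, I/O yield, promote→Q0. Q0=[P3] Q1=[P1,P2] Q2=[]
t=9-10: P3@Q0 runs 1, rem=1, I/O yield, promote→Q0. Q0=[P3] Q1=[P1,P2] Q2=[]
t=10-11: P3@Q0 runs 1, rem=0, completes. Q0=[] Q1=[P1,P2] Q2=[]
t=11-15: P1@Q1 runs 4, rem=0, completes. Q0=[] Q1=[P2] Q2=[]
t=15-21: P2@Q1 runs 6, rem=4, quantum used, demote→Q2. Q0=[] Q1=[] Q2=[P2]
t=21-25: P2@Q2 runs 4, rem=0, completes. Q0=[] Q1=[] Q2=[]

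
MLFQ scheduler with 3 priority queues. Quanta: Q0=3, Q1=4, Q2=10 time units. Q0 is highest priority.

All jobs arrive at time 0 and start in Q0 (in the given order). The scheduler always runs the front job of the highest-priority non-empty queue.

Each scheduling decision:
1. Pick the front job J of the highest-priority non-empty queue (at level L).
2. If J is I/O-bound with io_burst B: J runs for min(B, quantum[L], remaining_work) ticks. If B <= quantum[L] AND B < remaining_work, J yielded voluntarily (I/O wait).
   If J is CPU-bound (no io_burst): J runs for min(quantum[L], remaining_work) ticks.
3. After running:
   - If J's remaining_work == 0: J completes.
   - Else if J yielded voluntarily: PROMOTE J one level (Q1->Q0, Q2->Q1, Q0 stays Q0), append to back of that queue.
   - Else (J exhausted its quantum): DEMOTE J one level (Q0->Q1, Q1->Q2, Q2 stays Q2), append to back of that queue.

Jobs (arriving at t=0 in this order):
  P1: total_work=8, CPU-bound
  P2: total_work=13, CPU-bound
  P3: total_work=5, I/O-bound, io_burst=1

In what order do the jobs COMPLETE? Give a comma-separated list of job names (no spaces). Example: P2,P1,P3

t=0-3: P1@Q0 runs 3, rem=5, quantum used, demote→Q1. Q0=[P2,P3] Q1=[P1] Q2=[]
t=3-6: P2@Q0 runs 3, rem=10, quantum used, demote→Q1. Q0=[P3] Q1=[P1,P2] Q2=[]
t=6-7: P3@Q0 runs 1, rem=4, I/O yield, promote→Q0. Q0=[P3] Q1=[P1,P2] Q2=[]
t=7-8: P3@Q0 runs 1, rem=3, I/O yield, promote→Q0. Q0=[P3] Q1=[P1,P2] Q2=[]
t=8-9: P3@Q0 runs 1, rem=2, I/O yield, promote→Q0. Q0=[P3] Q1=[P1,P2] Q2=[]
t=9-10: P3@Q0 runs 1, rem=1, I/O yield, promote→Q0. Q0=[P3] Q1=[P1,P2] Q2=[]
t=10-11: P3@Q0 runs 1, rem=0, completes. Q0=[] Q1=[P1,P2] Q2=[]
t=11-15: P1@Q1 runs 4, rem=1, quantum used, demote→Q2. Q0=[] Q1=[P2] Q2=[P1]
t=15-19: P2@Q1 runs 4, rem=6, quantum used, demote→Q2. Q0=[] Q1=[] Q2=[P1,P2]
t=19-20: P1@Q2 runs 1, rem=0, completes. Q0=[] Q1=[] Q2=[P2]
t=20-26: P2@Q2 runs 6, rem=0, completes. Q0=[] Q1=[] Q2=[]

Answer: P3,P1,P2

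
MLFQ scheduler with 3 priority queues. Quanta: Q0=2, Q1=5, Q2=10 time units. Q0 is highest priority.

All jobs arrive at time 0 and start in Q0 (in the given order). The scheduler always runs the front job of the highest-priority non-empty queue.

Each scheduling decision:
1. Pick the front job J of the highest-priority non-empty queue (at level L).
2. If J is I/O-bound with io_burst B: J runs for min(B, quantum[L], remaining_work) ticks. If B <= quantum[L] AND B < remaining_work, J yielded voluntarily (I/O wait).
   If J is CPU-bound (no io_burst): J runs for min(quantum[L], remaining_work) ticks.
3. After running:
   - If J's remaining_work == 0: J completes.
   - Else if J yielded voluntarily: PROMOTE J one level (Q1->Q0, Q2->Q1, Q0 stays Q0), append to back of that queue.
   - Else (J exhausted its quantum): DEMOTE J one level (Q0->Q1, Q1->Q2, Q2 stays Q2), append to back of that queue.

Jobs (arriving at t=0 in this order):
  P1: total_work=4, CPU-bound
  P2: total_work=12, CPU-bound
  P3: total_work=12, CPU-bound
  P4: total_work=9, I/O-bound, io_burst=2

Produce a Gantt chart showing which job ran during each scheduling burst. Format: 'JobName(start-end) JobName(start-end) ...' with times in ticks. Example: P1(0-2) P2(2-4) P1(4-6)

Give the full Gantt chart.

t=0-2: P1@Q0 runs 2, rem=2, quantum used, demote→Q1. Q0=[P2,P3,P4] Q1=[P1] Q2=[]
t=2-4: P2@Q0 runs 2, rem=10, quantum used, demote→Q1. Q0=[P3,P4] Q1=[P1,P2] Q2=[]
t=4-6: P3@Q0 runs 2, rem=10, quantum used, demote→Q1. Q0=[P4] Q1=[P1,P2,P3] Q2=[]
t=6-8: P4@Q0 runs 2, rem=7, I/O yield, promote→Q0. Q0=[P4] Q1=[P1,P2,P3] Q2=[]
t=8-10: P4@Q0 runs 2, rem=5, I/O yield, promote→Q0. Q0=[P4] Q1=[P1,P2,P3] Q2=[]
t=10-12: P4@Q0 runs 2, rem=3, I/O yield, promote→Q0. Q0=[P4] Q1=[P1,P2,P3] Q2=[]
t=12-14: P4@Q0 runs 2, rem=1, I/O yield, promote→Q0. Q0=[P4] Q1=[P1,P2,P3] Q2=[]
t=14-15: P4@Q0 runs 1, rem=0, completes. Q0=[] Q1=[P1,P2,P3] Q2=[]
t=15-17: P1@Q1 runs 2, rem=0, completes. Q0=[] Q1=[P2,P3] Q2=[]
t=17-22: P2@Q1 runs 5, rem=5, quantum used, demote→Q2. Q0=[] Q1=[P3] Q2=[P2]
t=22-27: P3@Q1 runs 5, rem=5, quantum used, demote→Q2. Q0=[] Q1=[] Q2=[P2,P3]
t=27-32: P2@Q2 runs 5, rem=0, completes. Q0=[] Q1=[] Q2=[P3]
t=32-37: P3@Q2 runs 5, rem=0, completes. Q0=[] Q1=[] Q2=[]

Answer: P1(0-2) P2(2-4) P3(4-6) P4(6-8) P4(8-10) P4(10-12) P4(12-14) P4(14-15) P1(15-17) P2(17-22) P3(22-27) P2(27-32) P3(32-37)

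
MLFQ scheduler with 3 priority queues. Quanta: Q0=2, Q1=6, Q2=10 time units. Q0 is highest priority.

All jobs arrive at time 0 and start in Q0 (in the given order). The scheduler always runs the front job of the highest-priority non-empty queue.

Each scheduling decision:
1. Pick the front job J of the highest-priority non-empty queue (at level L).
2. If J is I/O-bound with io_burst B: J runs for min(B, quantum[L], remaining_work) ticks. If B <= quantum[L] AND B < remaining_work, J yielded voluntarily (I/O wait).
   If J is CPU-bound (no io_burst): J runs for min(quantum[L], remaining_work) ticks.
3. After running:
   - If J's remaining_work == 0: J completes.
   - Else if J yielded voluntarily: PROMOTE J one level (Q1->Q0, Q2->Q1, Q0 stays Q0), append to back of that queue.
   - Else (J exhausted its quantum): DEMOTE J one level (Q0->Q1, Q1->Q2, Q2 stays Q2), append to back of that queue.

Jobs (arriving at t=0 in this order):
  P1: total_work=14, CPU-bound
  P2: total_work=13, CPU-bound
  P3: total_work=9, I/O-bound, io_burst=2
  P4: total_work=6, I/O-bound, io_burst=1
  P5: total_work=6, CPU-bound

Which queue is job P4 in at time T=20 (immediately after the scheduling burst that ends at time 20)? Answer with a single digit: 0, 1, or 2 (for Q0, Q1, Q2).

Answer: 0

Derivation:
t=0-2: P1@Q0 runs 2, rem=12, quantum used, demote→Q1. Q0=[P2,P3,P4,P5] Q1=[P1] Q2=[]
t=2-4: P2@Q0 runs 2, rem=11, quantum used, demote→Q1. Q0=[P3,P4,P5] Q1=[P1,P2] Q2=[]
t=4-6: P3@Q0 runs 2, rem=7, I/O yield, promote→Q0. Q0=[P4,P5,P3] Q1=[P1,P2] Q2=[]
t=6-7: P4@Q0 runs 1, rem=5, I/O yield, promote→Q0. Q0=[P5,P3,P4] Q1=[P1,P2] Q2=[]
t=7-9: P5@Q0 runs 2, rem=4, quantum used, demote→Q1. Q0=[P3,P4] Q1=[P1,P2,P5] Q2=[]
t=9-11: P3@Q0 runs 2, rem=5, I/O yield, promote→Q0. Q0=[P4,P3] Q1=[P1,P2,P5] Q2=[]
t=11-12: P4@Q0 runs 1, rem=4, I/O yield, promote→Q0. Q0=[P3,P4] Q1=[P1,P2,P5] Q2=[]
t=12-14: P3@Q0 runs 2, rem=3, I/O yield, promote→Q0. Q0=[P4,P3] Q1=[P1,P2,P5] Q2=[]
t=14-15: P4@Q0 runs 1, rem=3, I/O yield, promote→Q0. Q0=[P3,P4] Q1=[P1,P2,P5] Q2=[]
t=15-17: P3@Q0 runs 2, rem=1, I/O yield, promote→Q0. Q0=[P4,P3] Q1=[P1,P2,P5] Q2=[]
t=17-18: P4@Q0 runs 1, rem=2, I/O yield, promote→Q0. Q0=[P3,P4] Q1=[P1,P2,P5] Q2=[]
t=18-19: P3@Q0 runs 1, rem=0, completes. Q0=[P4] Q1=[P1,P2,P5] Q2=[]
t=19-20: P4@Q0 runs 1, rem=1, I/O yield, promote→Q0. Q0=[P4] Q1=[P1,P2,P5] Q2=[]
t=20-21: P4@Q0 runs 1, rem=0, completes. Q0=[] Q1=[P1,P2,P5] Q2=[]
t=21-27: P1@Q1 runs 6, rem=6, quantum used, demote→Q2. Q0=[] Q1=[P2,P5] Q2=[P1]
t=27-33: P2@Q1 runs 6, rem=5, quantum used, demote→Q2. Q0=[] Q1=[P5] Q2=[P1,P2]
t=33-37: P5@Q1 runs 4, rem=0, completes. Q0=[] Q1=[] Q2=[P1,P2]
t=37-43: P1@Q2 runs 6, rem=0, completes. Q0=[] Q1=[] Q2=[P2]
t=43-48: P2@Q2 runs 5, rem=0, completes. Q0=[] Q1=[] Q2=[]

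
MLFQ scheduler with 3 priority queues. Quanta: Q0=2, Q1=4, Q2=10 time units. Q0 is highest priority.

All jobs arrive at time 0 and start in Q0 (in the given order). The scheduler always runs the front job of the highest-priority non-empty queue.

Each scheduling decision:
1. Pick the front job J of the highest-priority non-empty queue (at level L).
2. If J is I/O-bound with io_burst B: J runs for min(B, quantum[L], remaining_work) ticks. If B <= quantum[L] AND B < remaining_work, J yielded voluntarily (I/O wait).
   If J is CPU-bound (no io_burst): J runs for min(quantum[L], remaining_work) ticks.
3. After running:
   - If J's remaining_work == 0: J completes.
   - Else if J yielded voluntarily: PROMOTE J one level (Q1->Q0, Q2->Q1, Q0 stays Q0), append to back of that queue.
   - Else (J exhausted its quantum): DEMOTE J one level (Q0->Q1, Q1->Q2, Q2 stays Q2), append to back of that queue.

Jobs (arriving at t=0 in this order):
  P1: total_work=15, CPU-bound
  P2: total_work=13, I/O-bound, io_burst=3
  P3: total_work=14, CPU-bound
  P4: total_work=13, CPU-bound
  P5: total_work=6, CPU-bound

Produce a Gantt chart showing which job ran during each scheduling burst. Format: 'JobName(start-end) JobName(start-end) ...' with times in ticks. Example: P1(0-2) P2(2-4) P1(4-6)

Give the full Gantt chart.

Answer: P1(0-2) P2(2-4) P3(4-6) P4(6-8) P5(8-10) P1(10-14) P2(14-17) P2(17-19) P3(19-23) P4(23-27) P5(27-31) P2(31-34) P2(34-36) P2(36-37) P1(37-46) P3(46-54) P4(54-61)

Derivation:
t=0-2: P1@Q0 runs 2, rem=13, quantum used, demote→Q1. Q0=[P2,P3,P4,P5] Q1=[P1] Q2=[]
t=2-4: P2@Q0 runs 2, rem=11, quantum used, demote→Q1. Q0=[P3,P4,P5] Q1=[P1,P2] Q2=[]
t=4-6: P3@Q0 runs 2, rem=12, quantum used, demote→Q1. Q0=[P4,P5] Q1=[P1,P2,P3] Q2=[]
t=6-8: P4@Q0 runs 2, rem=11, quantum used, demote→Q1. Q0=[P5] Q1=[P1,P2,P3,P4] Q2=[]
t=8-10: P5@Q0 runs 2, rem=4, quantum used, demote→Q1. Q0=[] Q1=[P1,P2,P3,P4,P5] Q2=[]
t=10-14: P1@Q1 runs 4, rem=9, quantum used, demote→Q2. Q0=[] Q1=[P2,P3,P4,P5] Q2=[P1]
t=14-17: P2@Q1 runs 3, rem=8, I/O yield, promote→Q0. Q0=[P2] Q1=[P3,P4,P5] Q2=[P1]
t=17-19: P2@Q0 runs 2, rem=6, quantum used, demote→Q1. Q0=[] Q1=[P3,P4,P5,P2] Q2=[P1]
t=19-23: P3@Q1 runs 4, rem=8, quantum used, demote→Q2. Q0=[] Q1=[P4,P5,P2] Q2=[P1,P3]
t=23-27: P4@Q1 runs 4, rem=7, quantum used, demote→Q2. Q0=[] Q1=[P5,P2] Q2=[P1,P3,P4]
t=27-31: P5@Q1 runs 4, rem=0, completes. Q0=[] Q1=[P2] Q2=[P1,P3,P4]
t=31-34: P2@Q1 runs 3, rem=3, I/O yield, promote→Q0. Q0=[P2] Q1=[] Q2=[P1,P3,P4]
t=34-36: P2@Q0 runs 2, rem=1, quantum used, demote→Q1. Q0=[] Q1=[P2] Q2=[P1,P3,P4]
t=36-37: P2@Q1 runs 1, rem=0, completes. Q0=[] Q1=[] Q2=[P1,P3,P4]
t=37-46: P1@Q2 runs 9, rem=0, completes. Q0=[] Q1=[] Q2=[P3,P4]
t=46-54: P3@Q2 runs 8, rem=0, completes. Q0=[] Q1=[] Q2=[P4]
t=54-61: P4@Q2 runs 7, rem=0, completes. Q0=[] Q1=[] Q2=[]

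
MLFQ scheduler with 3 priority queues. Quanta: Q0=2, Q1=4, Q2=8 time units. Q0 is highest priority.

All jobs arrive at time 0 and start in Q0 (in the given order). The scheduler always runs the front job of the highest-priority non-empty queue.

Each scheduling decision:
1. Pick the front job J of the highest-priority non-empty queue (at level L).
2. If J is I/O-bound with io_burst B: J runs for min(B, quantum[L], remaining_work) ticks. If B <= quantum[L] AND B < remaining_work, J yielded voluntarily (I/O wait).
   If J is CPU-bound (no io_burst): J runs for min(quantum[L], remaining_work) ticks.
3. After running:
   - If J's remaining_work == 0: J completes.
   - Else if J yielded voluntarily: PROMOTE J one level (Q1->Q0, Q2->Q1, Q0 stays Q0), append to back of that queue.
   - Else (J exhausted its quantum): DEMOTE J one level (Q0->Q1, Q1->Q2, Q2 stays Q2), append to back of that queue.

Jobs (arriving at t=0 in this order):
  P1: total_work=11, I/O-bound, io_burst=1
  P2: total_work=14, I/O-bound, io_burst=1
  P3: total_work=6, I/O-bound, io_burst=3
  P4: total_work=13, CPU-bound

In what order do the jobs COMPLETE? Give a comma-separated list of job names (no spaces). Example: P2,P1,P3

Answer: P1,P2,P3,P4

Derivation:
t=0-1: P1@Q0 runs 1, rem=10, I/O yield, promote→Q0. Q0=[P2,P3,P4,P1] Q1=[] Q2=[]
t=1-2: P2@Q0 runs 1, rem=13, I/O yield, promote→Q0. Q0=[P3,P4,P1,P2] Q1=[] Q2=[]
t=2-4: P3@Q0 runs 2, rem=4, quantum used, demote→Q1. Q0=[P4,P1,P2] Q1=[P3] Q2=[]
t=4-6: P4@Q0 runs 2, rem=11, quantum used, demote→Q1. Q0=[P1,P2] Q1=[P3,P4] Q2=[]
t=6-7: P1@Q0 runs 1, rem=9, I/O yield, promote→Q0. Q0=[P2,P1] Q1=[P3,P4] Q2=[]
t=7-8: P2@Q0 runs 1, rem=12, I/O yield, promote→Q0. Q0=[P1,P2] Q1=[P3,P4] Q2=[]
t=8-9: P1@Q0 runs 1, rem=8, I/O yield, promote→Q0. Q0=[P2,P1] Q1=[P3,P4] Q2=[]
t=9-10: P2@Q0 runs 1, rem=11, I/O yield, promote→Q0. Q0=[P1,P2] Q1=[P3,P4] Q2=[]
t=10-11: P1@Q0 runs 1, rem=7, I/O yield, promote→Q0. Q0=[P2,P1] Q1=[P3,P4] Q2=[]
t=11-12: P2@Q0 runs 1, rem=10, I/O yield, promote→Q0. Q0=[P1,P2] Q1=[P3,P4] Q2=[]
t=12-13: P1@Q0 runs 1, rem=6, I/O yield, promote→Q0. Q0=[P2,P1] Q1=[P3,P4] Q2=[]
t=13-14: P2@Q0 runs 1, rem=9, I/O yield, promote→Q0. Q0=[P1,P2] Q1=[P3,P4] Q2=[]
t=14-15: P1@Q0 runs 1, rem=5, I/O yield, promote→Q0. Q0=[P2,P1] Q1=[P3,P4] Q2=[]
t=15-16: P2@Q0 runs 1, rem=8, I/O yield, promote→Q0. Q0=[P1,P2] Q1=[P3,P4] Q2=[]
t=16-17: P1@Q0 runs 1, rem=4, I/O yield, promote→Q0. Q0=[P2,P1] Q1=[P3,P4] Q2=[]
t=17-18: P2@Q0 runs 1, rem=7, I/O yield, promote→Q0. Q0=[P1,P2] Q1=[P3,P4] Q2=[]
t=18-19: P1@Q0 runs 1, rem=3, I/O yield, promote→Q0. Q0=[P2,P1] Q1=[P3,P4] Q2=[]
t=19-20: P2@Q0 runs 1, rem=6, I/O yield, promote→Q0. Q0=[P1,P2] Q1=[P3,P4] Q2=[]
t=20-21: P1@Q0 runs 1, rem=2, I/O yield, promote→Q0. Q0=[P2,P1] Q1=[P3,P4] Q2=[]
t=21-22: P2@Q0 runs 1, rem=5, I/O yield, promote→Q0. Q0=[P1,P2] Q1=[P3,P4] Q2=[]
t=22-23: P1@Q0 runs 1, rem=1, I/O yield, promote→Q0. Q0=[P2,P1] Q1=[P3,P4] Q2=[]
t=23-24: P2@Q0 runs 1, rem=4, I/O yield, promote→Q0. Q0=[P1,P2] Q1=[P3,P4] Q2=[]
t=24-25: P1@Q0 runs 1, rem=0, completes. Q0=[P2] Q1=[P3,P4] Q2=[]
t=25-26: P2@Q0 runs 1, rem=3, I/O yield, promote→Q0. Q0=[P2] Q1=[P3,P4] Q2=[]
t=26-27: P2@Q0 runs 1, rem=2, I/O yield, promote→Q0. Q0=[P2] Q1=[P3,P4] Q2=[]
t=27-28: P2@Q0 runs 1, rem=1, I/O yield, promote→Q0. Q0=[P2] Q1=[P3,P4] Q2=[]
t=28-29: P2@Q0 runs 1, rem=0, completes. Q0=[] Q1=[P3,P4] Q2=[]
t=29-32: P3@Q1 runs 3, rem=1, I/O yield, promote→Q0. Q0=[P3] Q1=[P4] Q2=[]
t=32-33: P3@Q0 runs 1, rem=0, completes. Q0=[] Q1=[P4] Q2=[]
t=33-37: P4@Q1 runs 4, rem=7, quantum used, demote→Q2. Q0=[] Q1=[] Q2=[P4]
t=37-44: P4@Q2 runs 7, rem=0, completes. Q0=[] Q1=[] Q2=[]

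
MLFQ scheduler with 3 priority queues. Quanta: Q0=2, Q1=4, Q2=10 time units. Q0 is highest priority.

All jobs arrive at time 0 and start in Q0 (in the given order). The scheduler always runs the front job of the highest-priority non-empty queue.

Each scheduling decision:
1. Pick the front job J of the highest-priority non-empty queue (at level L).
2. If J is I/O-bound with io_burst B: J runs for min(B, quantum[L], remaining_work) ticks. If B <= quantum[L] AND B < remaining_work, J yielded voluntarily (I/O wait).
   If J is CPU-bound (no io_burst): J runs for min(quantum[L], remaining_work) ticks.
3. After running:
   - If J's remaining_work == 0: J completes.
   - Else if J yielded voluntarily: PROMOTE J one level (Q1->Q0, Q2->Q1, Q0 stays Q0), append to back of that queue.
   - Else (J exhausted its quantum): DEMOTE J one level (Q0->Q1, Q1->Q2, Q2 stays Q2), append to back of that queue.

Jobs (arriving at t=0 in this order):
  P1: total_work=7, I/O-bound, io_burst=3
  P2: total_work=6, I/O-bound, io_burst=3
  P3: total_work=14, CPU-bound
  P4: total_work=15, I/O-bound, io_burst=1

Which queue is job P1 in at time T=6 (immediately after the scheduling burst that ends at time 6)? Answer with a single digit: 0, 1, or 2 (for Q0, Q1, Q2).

t=0-2: P1@Q0 runs 2, rem=5, quantum used, demote→Q1. Q0=[P2,P3,P4] Q1=[P1] Q2=[]
t=2-4: P2@Q0 runs 2, rem=4, quantum used, demote→Q1. Q0=[P3,P4] Q1=[P1,P2] Q2=[]
t=4-6: P3@Q0 runs 2, rem=12, quantum used, demote→Q1. Q0=[P4] Q1=[P1,P2,P3] Q2=[]
t=6-7: P4@Q0 runs 1, rem=14, I/O yield, promote→Q0. Q0=[P4] Q1=[P1,P2,P3] Q2=[]
t=7-8: P4@Q0 runs 1, rem=13, I/O yield, promote→Q0. Q0=[P4] Q1=[P1,P2,P3] Q2=[]
t=8-9: P4@Q0 runs 1, rem=12, I/O yield, promote→Q0. Q0=[P4] Q1=[P1,P2,P3] Q2=[]
t=9-10: P4@Q0 runs 1, rem=11, I/O yield, promote→Q0. Q0=[P4] Q1=[P1,P2,P3] Q2=[]
t=10-11: P4@Q0 runs 1, rem=10, I/O yield, promote→Q0. Q0=[P4] Q1=[P1,P2,P3] Q2=[]
t=11-12: P4@Q0 runs 1, rem=9, I/O yield, promote→Q0. Q0=[P4] Q1=[P1,P2,P3] Q2=[]
t=12-13: P4@Q0 runs 1, rem=8, I/O yield, promote→Q0. Q0=[P4] Q1=[P1,P2,P3] Q2=[]
t=13-14: P4@Q0 runs 1, rem=7, I/O yield, promote→Q0. Q0=[P4] Q1=[P1,P2,P3] Q2=[]
t=14-15: P4@Q0 runs 1, rem=6, I/O yield, promote→Q0. Q0=[P4] Q1=[P1,P2,P3] Q2=[]
t=15-16: P4@Q0 runs 1, rem=5, I/O yield, promote→Q0. Q0=[P4] Q1=[P1,P2,P3] Q2=[]
t=16-17: P4@Q0 runs 1, rem=4, I/O yield, promote→Q0. Q0=[P4] Q1=[P1,P2,P3] Q2=[]
t=17-18: P4@Q0 runs 1, rem=3, I/O yield, promote→Q0. Q0=[P4] Q1=[P1,P2,P3] Q2=[]
t=18-19: P4@Q0 runs 1, rem=2, I/O yield, promote→Q0. Q0=[P4] Q1=[P1,P2,P3] Q2=[]
t=19-20: P4@Q0 runs 1, rem=1, I/O yield, promote→Q0. Q0=[P4] Q1=[P1,P2,P3] Q2=[]
t=20-21: P4@Q0 runs 1, rem=0, completes. Q0=[] Q1=[P1,P2,P3] Q2=[]
t=21-24: P1@Q1 runs 3, rem=2, I/O yield, promote→Q0. Q0=[P1] Q1=[P2,P3] Q2=[]
t=24-26: P1@Q0 runs 2, rem=0, completes. Q0=[] Q1=[P2,P3] Q2=[]
t=26-29: P2@Q1 runs 3, rem=1, I/O yield, promote→Q0. Q0=[P2] Q1=[P3] Q2=[]
t=29-30: P2@Q0 runs 1, rem=0, completes. Q0=[] Q1=[P3] Q2=[]
t=30-34: P3@Q1 runs 4, rem=8, quantum used, demote→Q2. Q0=[] Q1=[] Q2=[P3]
t=34-42: P3@Q2 runs 8, rem=0, completes. Q0=[] Q1=[] Q2=[]

Answer: 1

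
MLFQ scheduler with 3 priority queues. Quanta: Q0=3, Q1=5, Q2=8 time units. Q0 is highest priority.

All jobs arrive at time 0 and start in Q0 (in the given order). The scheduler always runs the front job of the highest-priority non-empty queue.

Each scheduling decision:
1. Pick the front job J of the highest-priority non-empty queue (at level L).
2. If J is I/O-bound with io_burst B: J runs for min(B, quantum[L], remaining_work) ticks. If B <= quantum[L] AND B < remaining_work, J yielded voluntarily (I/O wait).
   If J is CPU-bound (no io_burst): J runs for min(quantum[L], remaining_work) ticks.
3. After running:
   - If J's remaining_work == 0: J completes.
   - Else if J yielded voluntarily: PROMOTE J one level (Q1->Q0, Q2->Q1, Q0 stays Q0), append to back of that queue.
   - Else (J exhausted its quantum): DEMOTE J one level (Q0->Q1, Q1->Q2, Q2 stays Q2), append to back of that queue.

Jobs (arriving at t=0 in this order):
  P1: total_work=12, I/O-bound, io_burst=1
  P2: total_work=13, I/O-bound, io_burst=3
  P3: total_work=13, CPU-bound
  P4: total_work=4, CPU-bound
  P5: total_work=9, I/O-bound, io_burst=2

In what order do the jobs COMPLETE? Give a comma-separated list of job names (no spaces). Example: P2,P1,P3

Answer: P2,P5,P1,P4,P3

Derivation:
t=0-1: P1@Q0 runs 1, rem=11, I/O yield, promote→Q0. Q0=[P2,P3,P4,P5,P1] Q1=[] Q2=[]
t=1-4: P2@Q0 runs 3, rem=10, I/O yield, promote→Q0. Q0=[P3,P4,P5,P1,P2] Q1=[] Q2=[]
t=4-7: P3@Q0 runs 3, rem=10, quantum used, demote→Q1. Q0=[P4,P5,P1,P2] Q1=[P3] Q2=[]
t=7-10: P4@Q0 runs 3, rem=1, quantum used, demote→Q1. Q0=[P5,P1,P2] Q1=[P3,P4] Q2=[]
t=10-12: P5@Q0 runs 2, rem=7, I/O yield, promote→Q0. Q0=[P1,P2,P5] Q1=[P3,P4] Q2=[]
t=12-13: P1@Q0 runs 1, rem=10, I/O yield, promote→Q0. Q0=[P2,P5,P1] Q1=[P3,P4] Q2=[]
t=13-16: P2@Q0 runs 3, rem=7, I/O yield, promote→Q0. Q0=[P5,P1,P2] Q1=[P3,P4] Q2=[]
t=16-18: P5@Q0 runs 2, rem=5, I/O yield, promote→Q0. Q0=[P1,P2,P5] Q1=[P3,P4] Q2=[]
t=18-19: P1@Q0 runs 1, rem=9, I/O yield, promote→Q0. Q0=[P2,P5,P1] Q1=[P3,P4] Q2=[]
t=19-22: P2@Q0 runs 3, rem=4, I/O yield, promote→Q0. Q0=[P5,P1,P2] Q1=[P3,P4] Q2=[]
t=22-24: P5@Q0 runs 2, rem=3, I/O yield, promote→Q0. Q0=[P1,P2,P5] Q1=[P3,P4] Q2=[]
t=24-25: P1@Q0 runs 1, rem=8, I/O yield, promote→Q0. Q0=[P2,P5,P1] Q1=[P3,P4] Q2=[]
t=25-28: P2@Q0 runs 3, rem=1, I/O yield, promote→Q0. Q0=[P5,P1,P2] Q1=[P3,P4] Q2=[]
t=28-30: P5@Q0 runs 2, rem=1, I/O yield, promote→Q0. Q0=[P1,P2,P5] Q1=[P3,P4] Q2=[]
t=30-31: P1@Q0 runs 1, rem=7, I/O yield, promote→Q0. Q0=[P2,P5,P1] Q1=[P3,P4] Q2=[]
t=31-32: P2@Q0 runs 1, rem=0, completes. Q0=[P5,P1] Q1=[P3,P4] Q2=[]
t=32-33: P5@Q0 runs 1, rem=0, completes. Q0=[P1] Q1=[P3,P4] Q2=[]
t=33-34: P1@Q0 runs 1, rem=6, I/O yield, promote→Q0. Q0=[P1] Q1=[P3,P4] Q2=[]
t=34-35: P1@Q0 runs 1, rem=5, I/O yield, promote→Q0. Q0=[P1] Q1=[P3,P4] Q2=[]
t=35-36: P1@Q0 runs 1, rem=4, I/O yield, promote→Q0. Q0=[P1] Q1=[P3,P4] Q2=[]
t=36-37: P1@Q0 runs 1, rem=3, I/O yield, promote→Q0. Q0=[P1] Q1=[P3,P4] Q2=[]
t=37-38: P1@Q0 runs 1, rem=2, I/O yield, promote→Q0. Q0=[P1] Q1=[P3,P4] Q2=[]
t=38-39: P1@Q0 runs 1, rem=1, I/O yield, promote→Q0. Q0=[P1] Q1=[P3,P4] Q2=[]
t=39-40: P1@Q0 runs 1, rem=0, completes. Q0=[] Q1=[P3,P4] Q2=[]
t=40-45: P3@Q1 runs 5, rem=5, quantum used, demote→Q2. Q0=[] Q1=[P4] Q2=[P3]
t=45-46: P4@Q1 runs 1, rem=0, completes. Q0=[] Q1=[] Q2=[P3]
t=46-51: P3@Q2 runs 5, rem=0, completes. Q0=[] Q1=[] Q2=[]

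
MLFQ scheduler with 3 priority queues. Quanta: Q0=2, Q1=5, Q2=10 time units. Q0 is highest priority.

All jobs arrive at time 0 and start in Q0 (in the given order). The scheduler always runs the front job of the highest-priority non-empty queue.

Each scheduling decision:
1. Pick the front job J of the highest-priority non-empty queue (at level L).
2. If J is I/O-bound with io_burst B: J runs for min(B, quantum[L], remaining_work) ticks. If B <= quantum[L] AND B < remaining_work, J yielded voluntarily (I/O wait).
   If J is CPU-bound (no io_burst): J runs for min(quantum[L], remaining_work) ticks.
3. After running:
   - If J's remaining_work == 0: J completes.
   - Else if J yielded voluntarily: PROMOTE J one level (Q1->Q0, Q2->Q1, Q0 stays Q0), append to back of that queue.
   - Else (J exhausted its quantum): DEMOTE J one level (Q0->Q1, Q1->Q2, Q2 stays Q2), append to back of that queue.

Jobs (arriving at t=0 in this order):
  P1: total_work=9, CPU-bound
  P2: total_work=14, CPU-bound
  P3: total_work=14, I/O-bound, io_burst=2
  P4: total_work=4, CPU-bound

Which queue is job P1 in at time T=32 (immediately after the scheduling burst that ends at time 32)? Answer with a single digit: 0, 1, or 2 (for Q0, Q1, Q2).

t=0-2: P1@Q0 runs 2, rem=7, quantum used, demote→Q1. Q0=[P2,P3,P4] Q1=[P1] Q2=[]
t=2-4: P2@Q0 runs 2, rem=12, quantum used, demote→Q1. Q0=[P3,P4] Q1=[P1,P2] Q2=[]
t=4-6: P3@Q0 runs 2, rem=12, I/O yield, promote→Q0. Q0=[P4,P3] Q1=[P1,P2] Q2=[]
t=6-8: P4@Q0 runs 2, rem=2, quantum used, demote→Q1. Q0=[P3] Q1=[P1,P2,P4] Q2=[]
t=8-10: P3@Q0 runs 2, rem=10, I/O yield, promote→Q0. Q0=[P3] Q1=[P1,P2,P4] Q2=[]
t=10-12: P3@Q0 runs 2, rem=8, I/O yield, promote→Q0. Q0=[P3] Q1=[P1,P2,P4] Q2=[]
t=12-14: P3@Q0 runs 2, rem=6, I/O yield, promote→Q0. Q0=[P3] Q1=[P1,P2,P4] Q2=[]
t=14-16: P3@Q0 runs 2, rem=4, I/O yield, promote→Q0. Q0=[P3] Q1=[P1,P2,P4] Q2=[]
t=16-18: P3@Q0 runs 2, rem=2, I/O yield, promote→Q0. Q0=[P3] Q1=[P1,P2,P4] Q2=[]
t=18-20: P3@Q0 runs 2, rem=0, completes. Q0=[] Q1=[P1,P2,P4] Q2=[]
t=20-25: P1@Q1 runs 5, rem=2, quantum used, demote→Q2. Q0=[] Q1=[P2,P4] Q2=[P1]
t=25-30: P2@Q1 runs 5, rem=7, quantum used, demote→Q2. Q0=[] Q1=[P4] Q2=[P1,P2]
t=30-32: P4@Q1 runs 2, rem=0, completes. Q0=[] Q1=[] Q2=[P1,P2]
t=32-34: P1@Q2 runs 2, rem=0, completes. Q0=[] Q1=[] Q2=[P2]
t=34-41: P2@Q2 runs 7, rem=0, completes. Q0=[] Q1=[] Q2=[]

Answer: 2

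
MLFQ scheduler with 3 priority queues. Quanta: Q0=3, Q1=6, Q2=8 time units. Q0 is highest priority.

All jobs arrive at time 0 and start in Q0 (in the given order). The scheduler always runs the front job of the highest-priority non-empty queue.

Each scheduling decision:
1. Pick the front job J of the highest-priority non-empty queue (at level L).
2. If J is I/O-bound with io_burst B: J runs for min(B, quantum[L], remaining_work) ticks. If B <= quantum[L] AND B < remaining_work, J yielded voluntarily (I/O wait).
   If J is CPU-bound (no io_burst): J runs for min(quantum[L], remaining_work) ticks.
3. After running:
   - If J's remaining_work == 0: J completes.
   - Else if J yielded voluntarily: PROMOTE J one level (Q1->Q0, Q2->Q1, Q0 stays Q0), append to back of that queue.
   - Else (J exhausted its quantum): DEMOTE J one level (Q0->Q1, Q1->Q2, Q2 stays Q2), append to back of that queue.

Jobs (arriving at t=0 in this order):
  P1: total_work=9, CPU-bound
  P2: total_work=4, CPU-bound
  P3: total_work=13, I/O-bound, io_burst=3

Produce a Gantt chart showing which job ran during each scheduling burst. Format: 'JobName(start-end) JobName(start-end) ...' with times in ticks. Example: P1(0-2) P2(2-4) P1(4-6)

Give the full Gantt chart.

t=0-3: P1@Q0 runs 3, rem=6, quantum used, demote→Q1. Q0=[P2,P3] Q1=[P1] Q2=[]
t=3-6: P2@Q0 runs 3, rem=1, quantum used, demote→Q1. Q0=[P3] Q1=[P1,P2] Q2=[]
t=6-9: P3@Q0 runs 3, rem=10, I/O yield, promote→Q0. Q0=[P3] Q1=[P1,P2] Q2=[]
t=9-12: P3@Q0 runs 3, rem=7, I/O yield, promote→Q0. Q0=[P3] Q1=[P1,P2] Q2=[]
t=12-15: P3@Q0 runs 3, rem=4, I/O yield, promote→Q0. Q0=[P3] Q1=[P1,P2] Q2=[]
t=15-18: P3@Q0 runs 3, rem=1, I/O yield, promote→Q0. Q0=[P3] Q1=[P1,P2] Q2=[]
t=18-19: P3@Q0 runs 1, rem=0, completes. Q0=[] Q1=[P1,P2] Q2=[]
t=19-25: P1@Q1 runs 6, rem=0, completes. Q0=[] Q1=[P2] Q2=[]
t=25-26: P2@Q1 runs 1, rem=0, completes. Q0=[] Q1=[] Q2=[]

Answer: P1(0-3) P2(3-6) P3(6-9) P3(9-12) P3(12-15) P3(15-18) P3(18-19) P1(19-25) P2(25-26)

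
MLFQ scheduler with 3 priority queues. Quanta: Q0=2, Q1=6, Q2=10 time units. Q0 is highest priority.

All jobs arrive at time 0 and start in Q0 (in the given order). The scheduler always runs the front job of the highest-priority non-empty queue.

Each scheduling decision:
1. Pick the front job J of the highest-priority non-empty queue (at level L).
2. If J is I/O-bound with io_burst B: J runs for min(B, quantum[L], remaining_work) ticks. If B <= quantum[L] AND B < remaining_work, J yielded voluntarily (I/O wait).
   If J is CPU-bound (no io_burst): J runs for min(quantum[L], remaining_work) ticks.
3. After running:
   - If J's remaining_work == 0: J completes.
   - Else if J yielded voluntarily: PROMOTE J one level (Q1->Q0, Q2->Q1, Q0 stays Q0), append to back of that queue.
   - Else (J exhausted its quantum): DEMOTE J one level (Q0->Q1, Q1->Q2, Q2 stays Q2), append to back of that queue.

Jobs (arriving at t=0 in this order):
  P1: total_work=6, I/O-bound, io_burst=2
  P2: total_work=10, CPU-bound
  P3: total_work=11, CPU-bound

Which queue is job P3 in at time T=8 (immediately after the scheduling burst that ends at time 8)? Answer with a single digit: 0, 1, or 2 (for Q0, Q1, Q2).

Answer: 1

Derivation:
t=0-2: P1@Q0 runs 2, rem=4, I/O yield, promote→Q0. Q0=[P2,P3,P1] Q1=[] Q2=[]
t=2-4: P2@Q0 runs 2, rem=8, quantum used, demote→Q1. Q0=[P3,P1] Q1=[P2] Q2=[]
t=4-6: P3@Q0 runs 2, rem=9, quantum used, demote→Q1. Q0=[P1] Q1=[P2,P3] Q2=[]
t=6-8: P1@Q0 runs 2, rem=2, I/O yield, promote→Q0. Q0=[P1] Q1=[P2,P3] Q2=[]
t=8-10: P1@Q0 runs 2, rem=0, completes. Q0=[] Q1=[P2,P3] Q2=[]
t=10-16: P2@Q1 runs 6, rem=2, quantum used, demote→Q2. Q0=[] Q1=[P3] Q2=[P2]
t=16-22: P3@Q1 runs 6, rem=3, quantum used, demote→Q2. Q0=[] Q1=[] Q2=[P2,P3]
t=22-24: P2@Q2 runs 2, rem=0, completes. Q0=[] Q1=[] Q2=[P3]
t=24-27: P3@Q2 runs 3, rem=0, completes. Q0=[] Q1=[] Q2=[]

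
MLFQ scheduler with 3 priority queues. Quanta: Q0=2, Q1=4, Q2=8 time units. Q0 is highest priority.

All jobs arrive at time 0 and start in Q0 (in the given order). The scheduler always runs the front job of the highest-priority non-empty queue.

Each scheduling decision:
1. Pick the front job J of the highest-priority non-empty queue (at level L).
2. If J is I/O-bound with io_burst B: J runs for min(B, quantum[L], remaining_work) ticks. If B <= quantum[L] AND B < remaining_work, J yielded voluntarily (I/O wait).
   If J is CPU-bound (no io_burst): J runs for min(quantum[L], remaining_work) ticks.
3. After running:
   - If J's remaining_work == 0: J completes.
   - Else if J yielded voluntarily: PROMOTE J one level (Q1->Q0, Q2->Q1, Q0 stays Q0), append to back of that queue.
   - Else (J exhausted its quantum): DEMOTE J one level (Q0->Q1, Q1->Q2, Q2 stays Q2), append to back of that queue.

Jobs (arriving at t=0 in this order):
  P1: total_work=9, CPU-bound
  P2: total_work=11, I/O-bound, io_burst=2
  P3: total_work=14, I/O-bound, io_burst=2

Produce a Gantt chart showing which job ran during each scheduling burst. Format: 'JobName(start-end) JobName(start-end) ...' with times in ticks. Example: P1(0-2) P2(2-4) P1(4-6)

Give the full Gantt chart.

t=0-2: P1@Q0 runs 2, rem=7, quantum used, demote→Q1. Q0=[P2,P3] Q1=[P1] Q2=[]
t=2-4: P2@Q0 runs 2, rem=9, I/O yield, promote→Q0. Q0=[P3,P2] Q1=[P1] Q2=[]
t=4-6: P3@Q0 runs 2, rem=12, I/O yield, promote→Q0. Q0=[P2,P3] Q1=[P1] Q2=[]
t=6-8: P2@Q0 runs 2, rem=7, I/O yield, promote→Q0. Q0=[P3,P2] Q1=[P1] Q2=[]
t=8-10: P3@Q0 runs 2, rem=10, I/O yield, promote→Q0. Q0=[P2,P3] Q1=[P1] Q2=[]
t=10-12: P2@Q0 runs 2, rem=5, I/O yield, promote→Q0. Q0=[P3,P2] Q1=[P1] Q2=[]
t=12-14: P3@Q0 runs 2, rem=8, I/O yield, promote→Q0. Q0=[P2,P3] Q1=[P1] Q2=[]
t=14-16: P2@Q0 runs 2, rem=3, I/O yield, promote→Q0. Q0=[P3,P2] Q1=[P1] Q2=[]
t=16-18: P3@Q0 runs 2, rem=6, I/O yield, promote→Q0. Q0=[P2,P3] Q1=[P1] Q2=[]
t=18-20: P2@Q0 runs 2, rem=1, I/O yield, promote→Q0. Q0=[P3,P2] Q1=[P1] Q2=[]
t=20-22: P3@Q0 runs 2, rem=4, I/O yield, promote→Q0. Q0=[P2,P3] Q1=[P1] Q2=[]
t=22-23: P2@Q0 runs 1, rem=0, completes. Q0=[P3] Q1=[P1] Q2=[]
t=23-25: P3@Q0 runs 2, rem=2, I/O yield, promote→Q0. Q0=[P3] Q1=[P1] Q2=[]
t=25-27: P3@Q0 runs 2, rem=0, completes. Q0=[] Q1=[P1] Q2=[]
t=27-31: P1@Q1 runs 4, rem=3, quantum used, demote→Q2. Q0=[] Q1=[] Q2=[P1]
t=31-34: P1@Q2 runs 3, rem=0, completes. Q0=[] Q1=[] Q2=[]

Answer: P1(0-2) P2(2-4) P3(4-6) P2(6-8) P3(8-10) P2(10-12) P3(12-14) P2(14-16) P3(16-18) P2(18-20) P3(20-22) P2(22-23) P3(23-25) P3(25-27) P1(27-31) P1(31-34)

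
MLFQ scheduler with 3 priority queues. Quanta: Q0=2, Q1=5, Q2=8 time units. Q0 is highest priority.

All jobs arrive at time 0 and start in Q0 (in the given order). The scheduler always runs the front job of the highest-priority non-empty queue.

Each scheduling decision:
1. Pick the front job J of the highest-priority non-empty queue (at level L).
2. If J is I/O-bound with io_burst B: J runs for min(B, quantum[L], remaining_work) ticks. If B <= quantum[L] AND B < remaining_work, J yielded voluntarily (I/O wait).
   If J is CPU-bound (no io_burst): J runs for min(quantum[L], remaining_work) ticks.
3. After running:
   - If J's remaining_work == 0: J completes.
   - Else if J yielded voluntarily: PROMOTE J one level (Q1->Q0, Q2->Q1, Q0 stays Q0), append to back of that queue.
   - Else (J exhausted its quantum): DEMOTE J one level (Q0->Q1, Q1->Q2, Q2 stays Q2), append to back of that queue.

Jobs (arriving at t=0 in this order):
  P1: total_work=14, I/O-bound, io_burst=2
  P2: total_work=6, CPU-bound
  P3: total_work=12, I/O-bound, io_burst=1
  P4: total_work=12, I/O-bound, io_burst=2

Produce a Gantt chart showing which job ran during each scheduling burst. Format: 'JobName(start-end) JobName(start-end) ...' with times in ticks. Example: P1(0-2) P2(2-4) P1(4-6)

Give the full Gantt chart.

t=0-2: P1@Q0 runs 2, rem=12, I/O yield, promote→Q0. Q0=[P2,P3,P4,P1] Q1=[] Q2=[]
t=2-4: P2@Q0 runs 2, rem=4, quantum used, demote→Q1. Q0=[P3,P4,P1] Q1=[P2] Q2=[]
t=4-5: P3@Q0 runs 1, rem=11, I/O yield, promote→Q0. Q0=[P4,P1,P3] Q1=[P2] Q2=[]
t=5-7: P4@Q0 runs 2, rem=10, I/O yield, promote→Q0. Q0=[P1,P3,P4] Q1=[P2] Q2=[]
t=7-9: P1@Q0 runs 2, rem=10, I/O yield, promote→Q0. Q0=[P3,P4,P1] Q1=[P2] Q2=[]
t=9-10: P3@Q0 runs 1, rem=10, I/O yield, promote→Q0. Q0=[P4,P1,P3] Q1=[P2] Q2=[]
t=10-12: P4@Q0 runs 2, rem=8, I/O yield, promote→Q0. Q0=[P1,P3,P4] Q1=[P2] Q2=[]
t=12-14: P1@Q0 runs 2, rem=8, I/O yield, promote→Q0. Q0=[P3,P4,P1] Q1=[P2] Q2=[]
t=14-15: P3@Q0 runs 1, rem=9, I/O yield, promote→Q0. Q0=[P4,P1,P3] Q1=[P2] Q2=[]
t=15-17: P4@Q0 runs 2, rem=6, I/O yield, promote→Q0. Q0=[P1,P3,P4] Q1=[P2] Q2=[]
t=17-19: P1@Q0 runs 2, rem=6, I/O yield, promote→Q0. Q0=[P3,P4,P1] Q1=[P2] Q2=[]
t=19-20: P3@Q0 runs 1, rem=8, I/O yield, promote→Q0. Q0=[P4,P1,P3] Q1=[P2] Q2=[]
t=20-22: P4@Q0 runs 2, rem=4, I/O yield, promote→Q0. Q0=[P1,P3,P4] Q1=[P2] Q2=[]
t=22-24: P1@Q0 runs 2, rem=4, I/O yield, promote→Q0. Q0=[P3,P4,P1] Q1=[P2] Q2=[]
t=24-25: P3@Q0 runs 1, rem=7, I/O yield, promote→Q0. Q0=[P4,P1,P3] Q1=[P2] Q2=[]
t=25-27: P4@Q0 runs 2, rem=2, I/O yield, promote→Q0. Q0=[P1,P3,P4] Q1=[P2] Q2=[]
t=27-29: P1@Q0 runs 2, rem=2, I/O yield, promote→Q0. Q0=[P3,P4,P1] Q1=[P2] Q2=[]
t=29-30: P3@Q0 runs 1, rem=6, I/O yield, promote→Q0. Q0=[P4,P1,P3] Q1=[P2] Q2=[]
t=30-32: P4@Q0 runs 2, rem=0, completes. Q0=[P1,P3] Q1=[P2] Q2=[]
t=32-34: P1@Q0 runs 2, rem=0, completes. Q0=[P3] Q1=[P2] Q2=[]
t=34-35: P3@Q0 runs 1, rem=5, I/O yield, promote→Q0. Q0=[P3] Q1=[P2] Q2=[]
t=35-36: P3@Q0 runs 1, rem=4, I/O yield, promote→Q0. Q0=[P3] Q1=[P2] Q2=[]
t=36-37: P3@Q0 runs 1, rem=3, I/O yield, promote→Q0. Q0=[P3] Q1=[P2] Q2=[]
t=37-38: P3@Q0 runs 1, rem=2, I/O yield, promote→Q0. Q0=[P3] Q1=[P2] Q2=[]
t=38-39: P3@Q0 runs 1, rem=1, I/O yield, promote→Q0. Q0=[P3] Q1=[P2] Q2=[]
t=39-40: P3@Q0 runs 1, rem=0, completes. Q0=[] Q1=[P2] Q2=[]
t=40-44: P2@Q1 runs 4, rem=0, completes. Q0=[] Q1=[] Q2=[]

Answer: P1(0-2) P2(2-4) P3(4-5) P4(5-7) P1(7-9) P3(9-10) P4(10-12) P1(12-14) P3(14-15) P4(15-17) P1(17-19) P3(19-20) P4(20-22) P1(22-24) P3(24-25) P4(25-27) P1(27-29) P3(29-30) P4(30-32) P1(32-34) P3(34-35) P3(35-36) P3(36-37) P3(37-38) P3(38-39) P3(39-40) P2(40-44)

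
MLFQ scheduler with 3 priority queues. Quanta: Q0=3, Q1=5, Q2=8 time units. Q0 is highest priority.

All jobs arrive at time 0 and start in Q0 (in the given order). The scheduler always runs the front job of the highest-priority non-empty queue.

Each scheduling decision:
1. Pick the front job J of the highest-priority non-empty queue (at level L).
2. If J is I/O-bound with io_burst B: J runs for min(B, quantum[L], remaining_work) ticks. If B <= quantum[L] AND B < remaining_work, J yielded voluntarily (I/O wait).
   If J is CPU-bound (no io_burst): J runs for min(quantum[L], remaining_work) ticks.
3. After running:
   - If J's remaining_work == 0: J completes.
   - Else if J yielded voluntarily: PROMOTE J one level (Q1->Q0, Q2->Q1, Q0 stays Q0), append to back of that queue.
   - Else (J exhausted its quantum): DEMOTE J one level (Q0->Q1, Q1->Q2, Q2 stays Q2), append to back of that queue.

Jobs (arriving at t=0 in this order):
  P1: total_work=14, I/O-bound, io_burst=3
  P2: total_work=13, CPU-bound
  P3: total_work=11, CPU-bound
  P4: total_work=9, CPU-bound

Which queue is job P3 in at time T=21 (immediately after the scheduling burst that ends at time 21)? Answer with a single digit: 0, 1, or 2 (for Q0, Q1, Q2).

Answer: 1

Derivation:
t=0-3: P1@Q0 runs 3, rem=11, I/O yield, promote→Q0. Q0=[P2,P3,P4,P1] Q1=[] Q2=[]
t=3-6: P2@Q0 runs 3, rem=10, quantum used, demote→Q1. Q0=[P3,P4,P1] Q1=[P2] Q2=[]
t=6-9: P3@Q0 runs 3, rem=8, quantum used, demote→Q1. Q0=[P4,P1] Q1=[P2,P3] Q2=[]
t=9-12: P4@Q0 runs 3, rem=6, quantum used, demote→Q1. Q0=[P1] Q1=[P2,P3,P4] Q2=[]
t=12-15: P1@Q0 runs 3, rem=8, I/O yield, promote→Q0. Q0=[P1] Q1=[P2,P3,P4] Q2=[]
t=15-18: P1@Q0 runs 3, rem=5, I/O yield, promote→Q0. Q0=[P1] Q1=[P2,P3,P4] Q2=[]
t=18-21: P1@Q0 runs 3, rem=2, I/O yield, promote→Q0. Q0=[P1] Q1=[P2,P3,P4] Q2=[]
t=21-23: P1@Q0 runs 2, rem=0, completes. Q0=[] Q1=[P2,P3,P4] Q2=[]
t=23-28: P2@Q1 runs 5, rem=5, quantum used, demote→Q2. Q0=[] Q1=[P3,P4] Q2=[P2]
t=28-33: P3@Q1 runs 5, rem=3, quantum used, demote→Q2. Q0=[] Q1=[P4] Q2=[P2,P3]
t=33-38: P4@Q1 runs 5, rem=1, quantum used, demote→Q2. Q0=[] Q1=[] Q2=[P2,P3,P4]
t=38-43: P2@Q2 runs 5, rem=0, completes. Q0=[] Q1=[] Q2=[P3,P4]
t=43-46: P3@Q2 runs 3, rem=0, completes. Q0=[] Q1=[] Q2=[P4]
t=46-47: P4@Q2 runs 1, rem=0, completes. Q0=[] Q1=[] Q2=[]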